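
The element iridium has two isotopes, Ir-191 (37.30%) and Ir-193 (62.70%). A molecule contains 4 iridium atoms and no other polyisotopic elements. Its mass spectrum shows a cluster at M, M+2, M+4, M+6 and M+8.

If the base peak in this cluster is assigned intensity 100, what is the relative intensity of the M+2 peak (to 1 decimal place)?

35.4

(0.3730 + 0.6270)^4 gives M 0.0194, M+2 0.1302, M+4 0.3282, M+6 0.3678, M+8 0.1546; the largest is M+6.
P(M+6) = C(4,3) × 0.3730^1 × 0.6270^3 = 4 × 0.3730 × 0.24649188 = 0.367766 (base)
P(M+2) = C(4,1) × 0.3730^3 × 0.6270^1 = 4 × 0.05189512 × 0.6270 = 0.130153
Relative intensity = 0.130153 / 0.367766 × 100 = 35.4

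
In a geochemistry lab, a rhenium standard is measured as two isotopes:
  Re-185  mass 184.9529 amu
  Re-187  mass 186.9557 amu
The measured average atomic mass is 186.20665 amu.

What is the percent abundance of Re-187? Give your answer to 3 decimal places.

62.600%

Let x be the fractional abundance of Re-185; then Re-187 has abundance 1 − x.
184.9529·x + 186.9557·(1 − x) = 186.20665
(184.9529 − 186.9557)·x = 186.20665 − 186.9557
x = -0.74905 / -2.0028 = 0.37400 → 37.400% Re-185, 62.600% Re-187.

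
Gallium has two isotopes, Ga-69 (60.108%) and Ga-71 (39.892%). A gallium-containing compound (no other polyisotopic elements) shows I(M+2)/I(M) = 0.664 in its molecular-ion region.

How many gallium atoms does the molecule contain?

1

The M+2/M ratio from n Ga atoms is n · q/p = n · 0.39892/0.60108.
n = 0.664 × 0.60108/0.39892 = 1.00 ≈ 1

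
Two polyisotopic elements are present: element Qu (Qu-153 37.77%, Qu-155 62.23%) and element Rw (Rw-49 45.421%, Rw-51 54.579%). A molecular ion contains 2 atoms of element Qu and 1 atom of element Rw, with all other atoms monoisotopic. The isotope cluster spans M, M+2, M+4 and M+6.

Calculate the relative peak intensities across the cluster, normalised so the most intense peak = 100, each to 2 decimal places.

14.98 : 67.38 : 100.00 : 48.87

Element Qu pattern (n=2): 0.14265729 : 0.47008542 : 0.38725729
Element Rw pattern (n=1): 0.45421 : 0.54579
Convolve the two distributions (both contribute in 2-u steps):
  M: 0.14265729×0.45421 = 0.064796
  M+2: 0.14265729×0.54579 + 0.47008542×0.45421 = 0.291378
  M+4: 0.47008542×0.54579 + 0.38725729×0.45421 = 0.432464
  M+6: 0.38725729×0.54579 = 0.211361
Scale to base peak (0.432464) = 100: 14.98 : 67.38 : 100.00 : 48.87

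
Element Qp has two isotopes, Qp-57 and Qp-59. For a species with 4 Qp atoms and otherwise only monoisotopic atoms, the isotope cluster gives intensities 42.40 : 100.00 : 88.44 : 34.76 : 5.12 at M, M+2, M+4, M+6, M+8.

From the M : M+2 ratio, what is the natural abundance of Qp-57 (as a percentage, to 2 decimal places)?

Write p for the Qp-57 fraction. I(M+2)/I(M) = [C(4,1)·p^3·(1−p)] / p^4 = 4·(1−p)/p = 100.00/42.40 = 2.3585
(1−p)/p = 2.3585/4 = 0.5896  ⇒  p = 1/(1 + 0.5896) = 0.6291
Qp-57: 62.91%, Qp-59: 37.09%.

62.91%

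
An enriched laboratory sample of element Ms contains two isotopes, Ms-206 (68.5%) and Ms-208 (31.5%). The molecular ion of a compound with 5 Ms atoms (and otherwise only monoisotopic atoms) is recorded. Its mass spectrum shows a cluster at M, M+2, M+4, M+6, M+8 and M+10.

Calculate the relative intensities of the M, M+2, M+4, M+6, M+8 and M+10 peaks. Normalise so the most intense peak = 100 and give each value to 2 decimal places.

43.49 : 100.00 : 91.97 : 42.29 : 9.72 : 0.89

Each Ms atom is independently Ms-206 (p = 0.685) or Ms-208 (q = 0.315); the cluster is the binomial expansion (p + q)^5.
P(M) = 0.685^5 = 0.150818
P(M+2) = 5 × 0.685^4 × 0.315^1 = 0.346771
P(M+4) = 10 × 0.685^3 × 0.315^2 = 0.318928
P(M+6) = 10 × 0.685^2 × 0.315^3 = 0.146660
P(M+8) = 5 × 0.685^1 × 0.315^4 = 0.033721
P(M+10) = 0.315^5 = 0.003101
The M+2 peak is largest (0.346771); scaling to 100 gives 43.49 : 100.00 : 91.97 : 42.29 : 9.72 : 0.89.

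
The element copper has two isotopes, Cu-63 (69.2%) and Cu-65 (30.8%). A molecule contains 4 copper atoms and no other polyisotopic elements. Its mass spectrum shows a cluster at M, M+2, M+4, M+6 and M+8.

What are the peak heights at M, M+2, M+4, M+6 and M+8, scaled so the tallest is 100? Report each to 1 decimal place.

56.2 : 100.0 : 66.8 : 19.8 : 2.2

Expanding (0.692 + 0.308)^4:
P(M) = 0.692^4 = 0.229311
P(M+2) = 4 × 0.692^3 × 0.308^1 = 0.408253
P(M+4) = 6 × 0.692^2 × 0.308^2 = 0.272562
P(M+6) = 4 × 0.692^1 × 0.308^3 = 0.080876
P(M+8) = 0.308^4 = 0.008999
The M+2 peak is largest (0.408253); scaling to 100 gives 56.2 : 100.0 : 66.8 : 19.8 : 2.2.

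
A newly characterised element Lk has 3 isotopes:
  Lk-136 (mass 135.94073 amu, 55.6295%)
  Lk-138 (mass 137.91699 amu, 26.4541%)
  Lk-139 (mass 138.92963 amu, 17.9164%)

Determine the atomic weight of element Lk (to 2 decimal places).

137.00 amu

Average mass = Σ (abundance × isotope mass) = 0.556295 × 135.94073 + 0.264541 × 137.91699 + 0.179164 × 138.92963
= 75.623148 + 36.484698 + 24.891188 = 136.999034 amu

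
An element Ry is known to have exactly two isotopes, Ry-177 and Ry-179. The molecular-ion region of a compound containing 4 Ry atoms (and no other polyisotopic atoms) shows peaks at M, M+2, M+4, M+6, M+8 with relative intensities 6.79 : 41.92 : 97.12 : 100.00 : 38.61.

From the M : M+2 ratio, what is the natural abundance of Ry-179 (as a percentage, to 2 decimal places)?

If p is the fraction of Ry that is Ry-177, then I(M+2)/I(M) = [C(4,1)·p^3·(1−p)] / p^4 = 4·(1−p)/p = 41.92/6.79 = 6.1738
(1−p)/p = 6.1738/4 = 1.5434  ⇒  p = 1/(1 + 1.5434) = 0.3932
Ry-177: 39.32%, Ry-179: 60.68%.

60.68%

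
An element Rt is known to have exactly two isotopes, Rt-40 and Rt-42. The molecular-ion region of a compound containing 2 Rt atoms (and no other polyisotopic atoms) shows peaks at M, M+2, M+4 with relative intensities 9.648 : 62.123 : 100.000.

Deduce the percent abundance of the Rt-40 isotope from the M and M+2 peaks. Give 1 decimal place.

23.7%

Write p for the Rt-40 fraction. I(M+2)/I(M) = [C(2,1)·p^1·(1−p)] / p^2 = 2·(1−p)/p = 62.123/9.648 = 6.4390
(1−p)/p = 6.4390/2 = 3.2195  ⇒  p = 1/(1 + 3.2195) = 0.2370
Rt-40: 23.7%, Rt-42: 76.3%.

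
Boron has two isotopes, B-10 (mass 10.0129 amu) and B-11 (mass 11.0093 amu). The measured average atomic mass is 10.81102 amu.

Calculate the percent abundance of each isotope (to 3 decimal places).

B-10: 19.900%, B-11: 80.100%

With x = fraction of B-10 (so B-11 is 1 − x):
10.0129·x + 11.0093·(1 − x) = 10.81102
(10.0129 − 11.0093)·x = 10.81102 − 11.0093
x = -0.19828 / -0.9964 = 0.19900 → 19.900% B-10, 80.100% B-11.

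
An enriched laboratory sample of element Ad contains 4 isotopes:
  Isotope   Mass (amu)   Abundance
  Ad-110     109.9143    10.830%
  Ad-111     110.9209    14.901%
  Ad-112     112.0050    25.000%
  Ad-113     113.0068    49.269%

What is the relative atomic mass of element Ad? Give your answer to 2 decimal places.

112.11 amu

The abundance-weighted mean is 0.10830 × 109.9143 + 0.14901 × 110.9209 + 0.25000 × 112.0050 + 0.49269 × 113.0068
= 11.90372 + 16.52832 + 28.00125 + 55.67732 = 112.11061 amu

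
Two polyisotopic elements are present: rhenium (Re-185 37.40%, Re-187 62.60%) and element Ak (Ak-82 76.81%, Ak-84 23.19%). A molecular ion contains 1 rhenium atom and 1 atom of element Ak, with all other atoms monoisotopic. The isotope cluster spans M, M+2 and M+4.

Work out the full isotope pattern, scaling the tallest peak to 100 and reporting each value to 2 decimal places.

Rhenium pattern (n=1): 0.3740 : 0.6260
Element Ak pattern (n=1): 0.7681 : 0.2319
Convolve the two distributions (both contribute in 2-u steps):
  M: 0.3740×0.7681 = 0.287269
  M+2: 0.3740×0.2319 + 0.6260×0.7681 = 0.567561
  M+4: 0.6260×0.2319 = 0.145169
Scale to base peak (0.567561) = 100: 50.61 : 100.00 : 25.58

50.61 : 100.00 : 25.58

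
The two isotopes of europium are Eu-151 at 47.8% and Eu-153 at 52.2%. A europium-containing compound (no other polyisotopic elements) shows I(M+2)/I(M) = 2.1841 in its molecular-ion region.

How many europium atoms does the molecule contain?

With n Eu atoms, P(M+2)/P(M) = C(n,1)·p^(n−1)q / p^n = n·q/p = n · 0.522/0.478.
n = 2.1841 × 0.478/0.522 = 2.00 ≈ 2

2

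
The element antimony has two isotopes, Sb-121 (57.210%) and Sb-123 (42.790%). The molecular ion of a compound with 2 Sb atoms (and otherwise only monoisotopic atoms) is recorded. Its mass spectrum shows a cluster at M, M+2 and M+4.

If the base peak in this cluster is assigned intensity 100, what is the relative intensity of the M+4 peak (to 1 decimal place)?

37.4

Term probabilities: M 0.3273, M+2 0.4896, M+4 0.1831. Base peak = M+2.
P(M+2) = C(2,1) × 0.57210^1 × 0.42790^1 = 2 × 0.5721 × 0.4279 = 0.489603 (base)
P(M+4) = C(2,2) × 0.57210^0 × 0.42790^2 = 1 × 1.0000 × 0.18309841 = 0.183098
Relative intensity = 0.183098 / 0.489603 × 100 = 37.4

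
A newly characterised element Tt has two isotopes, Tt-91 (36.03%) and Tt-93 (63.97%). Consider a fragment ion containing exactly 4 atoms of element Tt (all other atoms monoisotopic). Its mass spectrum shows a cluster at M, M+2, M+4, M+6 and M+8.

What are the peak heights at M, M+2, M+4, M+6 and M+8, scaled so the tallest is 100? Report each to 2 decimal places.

4.47 : 31.72 : 84.48 : 100.00 : 44.39

The 4 Tt atoms are independent, so intensities follow the terms of (0.3603 + 0.6397)^4.
P(M) = 0.3603^4 = 0.016852
P(M+2) = 4 × 0.3603^3 × 0.6397^1 = 0.119682
P(M+4) = 6 × 0.3603^2 × 0.6397^2 = 0.318737
P(M+6) = 4 × 0.3603^1 × 0.6397^3 = 0.377271
P(M+8) = 0.6397^4 = 0.167458
The M+6 peak is largest (0.377271); scaling to 100 gives 4.47 : 31.72 : 84.48 : 100.00 : 44.39.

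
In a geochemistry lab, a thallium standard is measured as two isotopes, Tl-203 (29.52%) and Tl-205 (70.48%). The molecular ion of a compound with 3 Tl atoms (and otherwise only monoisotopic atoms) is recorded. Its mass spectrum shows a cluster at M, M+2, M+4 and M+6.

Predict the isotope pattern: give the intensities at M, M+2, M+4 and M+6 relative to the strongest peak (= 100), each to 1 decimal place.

Expanding (0.2952 + 0.7048)^3:
P(M) = 0.2952^3 = 0.025725
P(M+2) = 3 × 0.2952^2 × 0.7048^1 = 0.184255
P(M+4) = 3 × 0.2952^1 × 0.7048^2 = 0.439916
P(M+6) = 0.7048^3 = 0.350104
The M+4 peak is largest (0.439916); scaling to 100 gives 5.8 : 41.9 : 100.0 : 79.6.

5.8 : 41.9 : 100.0 : 79.6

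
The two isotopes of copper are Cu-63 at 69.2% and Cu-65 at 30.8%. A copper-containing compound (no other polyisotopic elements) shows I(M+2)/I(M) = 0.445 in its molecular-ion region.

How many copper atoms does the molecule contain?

1

The M+2/M ratio from n Cu atoms is n · q/p = n · 0.308/0.692.
n = 0.445 × 0.692/0.308 = 1.00 ≈ 1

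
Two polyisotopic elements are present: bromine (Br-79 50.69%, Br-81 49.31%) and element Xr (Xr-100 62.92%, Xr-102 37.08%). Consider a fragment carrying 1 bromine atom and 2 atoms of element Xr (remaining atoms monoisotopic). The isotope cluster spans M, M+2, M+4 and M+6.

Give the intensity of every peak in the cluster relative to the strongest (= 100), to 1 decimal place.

46.5 : 100.0 : 69.4 : 15.7

Bromine pattern (n=1): 0.5069 : 0.4931
Element Xr pattern (n=2): 0.39589264 : 0.46661472 : 0.13749264
Convolve the two distributions (both contribute in 2-u steps):
  M: 0.5069×0.39589264 = 0.200678
  M+2: 0.5069×0.46661472 + 0.4931×0.39589264 = 0.431742
  M+4: 0.5069×0.13749264 + 0.4931×0.46661472 = 0.299783
  M+6: 0.4931×0.13749264 = 0.067798
Scale to base peak (0.431742) = 100: 46.5 : 100.0 : 69.4 : 15.7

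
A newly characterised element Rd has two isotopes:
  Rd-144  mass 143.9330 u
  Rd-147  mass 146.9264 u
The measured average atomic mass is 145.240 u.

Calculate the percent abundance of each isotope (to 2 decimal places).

Rd-144: 56.34%, Rd-147: 43.66%

With x = fraction of Rd-144 (so Rd-147 is 1 − x):
143.9330·x + 146.9264·(1 − x) = 145.240
(143.9330 − 146.9264)·x = 145.240 − 146.9264
x = -1.6864 / -2.9934 = 0.56337 → 56.34% Rd-144, 43.66% Rd-147.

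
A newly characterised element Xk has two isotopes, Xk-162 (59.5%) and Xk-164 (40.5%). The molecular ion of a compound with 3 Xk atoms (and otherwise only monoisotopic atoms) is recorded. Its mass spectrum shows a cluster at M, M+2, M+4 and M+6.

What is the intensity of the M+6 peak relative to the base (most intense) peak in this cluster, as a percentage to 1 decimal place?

Binomial terms of (0.595 + 0.405)^3: M 0.2106, M+2 0.4301, M+4 0.2928, M+6 0.0664 → M+2 is the base peak.
P(M+2) = C(3,1) × 0.595^2 × 0.405^1 = 3 × 0.354025 × 0.4050 = 0.430140 (base)
P(M+6) = C(3,3) × 0.595^0 × 0.405^3 = 1 × 1.0000 × 0.06643013 = 0.066430
Relative intensity = 0.066430 / 0.430140 × 100 = 15.4

15.4%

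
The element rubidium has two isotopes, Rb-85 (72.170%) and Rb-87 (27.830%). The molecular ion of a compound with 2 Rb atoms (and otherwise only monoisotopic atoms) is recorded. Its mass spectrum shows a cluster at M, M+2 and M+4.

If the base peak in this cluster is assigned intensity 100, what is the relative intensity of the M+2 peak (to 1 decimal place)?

77.1

Term probabilities: M 0.5209, M+2 0.4017, M+4 0.0775. Base peak = M.
P(M) = C(2,0) × 0.72170^2 × 0.27830^0 = 1 × 0.52085089 × 1.0000 = 0.520851 (base)
P(M+2) = C(2,1) × 0.72170^1 × 0.27830^1 = 2 × 0.7217 × 0.2783 = 0.401698
Relative intensity = 0.401698 / 0.520851 × 100 = 77.1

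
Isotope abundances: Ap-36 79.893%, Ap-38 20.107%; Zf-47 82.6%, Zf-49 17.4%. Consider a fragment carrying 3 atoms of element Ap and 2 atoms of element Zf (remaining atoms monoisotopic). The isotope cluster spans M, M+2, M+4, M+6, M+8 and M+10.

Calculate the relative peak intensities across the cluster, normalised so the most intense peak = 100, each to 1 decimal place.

85.0 : 100.0 : 47.0 : 11.0 : 1.3 : 0.1

Element Ap pattern (n=3): 0.50994835 : 0.3850224 : 0.09690017 : 0.00812909
Element Zf pattern (n=2): 0.682276 : 0.287448 : 0.030276
Convolve the two distributions (both contribute in 2-u steps):
  M: 0.50994835×0.682276 = 0.347926
  M+2: 0.50994835×0.287448 + 0.3850224×0.682276 = 0.409275
  M+4: 0.50994835×0.030276 + 0.3850224×0.287448 + 0.09690017×0.682276 = 0.192226
  M+6: 0.3850224×0.030276 + 0.09690017×0.287448 + 0.00812909×0.682276 = 0.045057
  M+8: 0.09690017×0.030276 + 0.00812909×0.287448 = 0.005270
  M+10: 0.00812909×0.030276 = 0.000246
Scale to base peak (0.409275) = 100: 85.0 : 100.0 : 47.0 : 11.0 : 1.3 : 0.1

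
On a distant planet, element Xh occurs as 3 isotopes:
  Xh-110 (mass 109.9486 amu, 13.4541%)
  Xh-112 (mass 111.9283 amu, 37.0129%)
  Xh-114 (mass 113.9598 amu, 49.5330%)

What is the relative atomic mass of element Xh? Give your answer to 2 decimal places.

112.67 amu

The abundance-weighted mean is 0.134541 × 109.9486 + 0.370129 × 111.9283 + 0.495330 × 113.9598
= 14.79259 + 41.42791 + 56.44771 = 112.66821 amu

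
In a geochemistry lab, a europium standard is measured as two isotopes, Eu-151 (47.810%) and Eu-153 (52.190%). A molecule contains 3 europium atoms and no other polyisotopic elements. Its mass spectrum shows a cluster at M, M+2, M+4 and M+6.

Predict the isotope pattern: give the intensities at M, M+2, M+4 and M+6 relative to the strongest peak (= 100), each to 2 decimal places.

The 3 Eu atoms are independent, so intensities follow the terms of (0.47810 + 0.52190)^3.
P(M) = 0.47810^3 = 0.109284
P(M+2) = 3 × 0.47810^2 × 0.52190^1 = 0.357887
P(M+4) = 3 × 0.47810^1 × 0.52190^2 = 0.390674
P(M+6) = 0.52190^3 = 0.142155
The M+4 peak is largest (0.390674); scaling to 100 gives 27.97 : 91.61 : 100.00 : 36.39.

27.97 : 91.61 : 100.00 : 36.39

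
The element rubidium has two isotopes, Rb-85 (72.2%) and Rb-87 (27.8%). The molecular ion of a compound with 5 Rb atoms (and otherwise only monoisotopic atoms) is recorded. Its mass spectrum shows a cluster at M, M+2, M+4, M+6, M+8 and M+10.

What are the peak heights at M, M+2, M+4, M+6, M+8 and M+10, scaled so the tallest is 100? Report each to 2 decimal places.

51.94 : 100.00 : 77.01 : 29.65 : 5.71 : 0.44

The 5 Rb atoms are independent, so intensities follow the terms of (0.722 + 0.278)^5.
P(M) = 0.722^5 = 0.196194
P(M+2) = 5 × 0.722^4 × 0.278^1 = 0.377714
P(M+4) = 10 × 0.722^3 × 0.278^2 = 0.290872
P(M+6) = 10 × 0.722^2 × 0.278^3 = 0.111998
P(M+8) = 5 × 0.722^1 × 0.278^4 = 0.021562
P(M+10) = 0.278^5 = 0.001660
The M+2 peak is largest (0.377714); scaling to 100 gives 51.94 : 100.00 : 77.01 : 29.65 : 5.71 : 0.44.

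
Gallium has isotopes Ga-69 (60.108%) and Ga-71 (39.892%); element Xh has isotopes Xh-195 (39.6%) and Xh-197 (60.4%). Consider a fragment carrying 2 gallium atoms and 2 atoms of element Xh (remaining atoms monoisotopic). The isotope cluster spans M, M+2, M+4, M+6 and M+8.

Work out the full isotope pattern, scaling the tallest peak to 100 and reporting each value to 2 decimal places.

14.67 : 64.23 : 100.00 : 65.02 : 15.03

Gallium pattern (n=2): 0.36129717 : 0.47956567 : 0.15913717
Element Xh pattern (n=2): 0.156816 : 0.478368 : 0.364816
Convolve the two distributions (both contribute in 2-u steps):
  M: 0.36129717×0.156816 = 0.056657
  M+2: 0.36129717×0.478368 + 0.47956567×0.156816 = 0.248037
  M+4: 0.36129717×0.364816 + 0.47956567×0.478368 + 0.15913717×0.156816 = 0.386171
  M+6: 0.47956567×0.364816 + 0.15913717×0.478368 = 0.251079
  M+8: 0.15913717×0.364816 = 0.058056
Scale to base peak (0.386171) = 100: 14.67 : 64.23 : 100.00 : 65.02 : 15.03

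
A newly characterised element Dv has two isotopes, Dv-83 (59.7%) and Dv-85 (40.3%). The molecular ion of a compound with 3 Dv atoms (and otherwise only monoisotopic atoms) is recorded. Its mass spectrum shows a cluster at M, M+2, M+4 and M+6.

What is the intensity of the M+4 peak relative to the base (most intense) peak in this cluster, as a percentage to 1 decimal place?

Binomial terms of (0.597 + 0.403)^3: M 0.2128, M+2 0.4309, M+4 0.2909, M+6 0.0655 → M+2 is the base peak.
P(M+2) = C(3,1) × 0.597^2 × 0.403^1 = 3 × 0.356409 × 0.4030 = 0.430898 (base)
P(M+4) = C(3,2) × 0.597^1 × 0.403^2 = 3 × 0.5970 × 0.162409 = 0.290875
Relative intensity = 0.290875 / 0.430898 × 100 = 67.5

67.5%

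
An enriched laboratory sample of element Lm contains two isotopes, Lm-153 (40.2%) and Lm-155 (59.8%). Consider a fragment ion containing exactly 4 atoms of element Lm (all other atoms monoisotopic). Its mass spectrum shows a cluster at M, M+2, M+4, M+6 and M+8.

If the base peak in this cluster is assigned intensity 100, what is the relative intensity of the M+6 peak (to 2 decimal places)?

99.17

Term probabilities: M 0.0261, M+2 0.1554, M+4 0.3467, M+6 0.3439, M+8 0.1279. Base peak = M+4.
P(M+4) = C(4,2) × 0.402^2 × 0.598^2 = 6 × 0.161604 × 0.357604 = 0.346741 (base)
P(M+6) = C(4,3) × 0.402^1 × 0.598^3 = 4 × 0.4020 × 0.21384719 = 0.343866
Relative intensity = 0.343866 / 0.346741 × 100 = 99.17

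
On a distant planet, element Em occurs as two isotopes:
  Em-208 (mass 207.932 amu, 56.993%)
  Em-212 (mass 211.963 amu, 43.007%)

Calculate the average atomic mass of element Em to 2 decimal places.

209.67 amu

Average mass = Σ (abundance × isotope mass) = 0.56993 × 207.932 + 0.43007 × 211.963
= 118.5067 + 91.1589 = 209.6656 amu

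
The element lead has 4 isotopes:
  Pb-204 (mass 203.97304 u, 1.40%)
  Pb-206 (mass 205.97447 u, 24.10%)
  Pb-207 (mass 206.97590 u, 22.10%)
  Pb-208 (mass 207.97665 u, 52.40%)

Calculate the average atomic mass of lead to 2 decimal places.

207.22 u

Weight each isotope mass by its fractional abundance: 0.0140 × 203.97304 + 0.2410 × 205.97447 + 0.2210 × 206.97590 + 0.5240 × 207.97665
= 2.855623 + 49.639847 + 45.741674 + 108.979765 = 207.216909 u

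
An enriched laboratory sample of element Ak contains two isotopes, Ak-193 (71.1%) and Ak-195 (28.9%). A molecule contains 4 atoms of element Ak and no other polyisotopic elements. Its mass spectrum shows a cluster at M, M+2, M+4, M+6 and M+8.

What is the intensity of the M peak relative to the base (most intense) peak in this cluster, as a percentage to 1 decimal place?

61.5%

Binomial terms of (0.711 + 0.289)^4: M 0.2556, M+2 0.4155, M+4 0.2533, M+6 0.0686, M+8 0.0070 → M+2 is the base peak.
P(M+2) = C(4,1) × 0.711^3 × 0.289^1 = 4 × 0.35942543 × 0.2890 = 0.415496 (base)
P(M) = C(4,0) × 0.711^4 × 0.289^0 = 1 × 0.25555148 × 1.0000 = 0.255551
Relative intensity = 0.255551 / 0.415496 × 100 = 61.5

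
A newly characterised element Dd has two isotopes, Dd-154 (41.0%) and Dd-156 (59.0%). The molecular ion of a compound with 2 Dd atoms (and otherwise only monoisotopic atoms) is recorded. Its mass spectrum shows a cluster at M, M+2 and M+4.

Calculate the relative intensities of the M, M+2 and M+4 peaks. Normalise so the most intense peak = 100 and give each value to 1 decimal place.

Each Dd atom is independently Dd-154 (p = 0.410) or Dd-156 (q = 0.590); the cluster is the binomial expansion (p + q)^2.
P(M) = 0.410^2 = 0.168100
P(M+2) = 2 × 0.410^1 × 0.590^1 = 0.483800
P(M+4) = 0.590^2 = 0.348100
The M+2 peak is largest (0.483800); scaling to 100 gives 34.7 : 100.0 : 72.0.

34.7 : 100.0 : 72.0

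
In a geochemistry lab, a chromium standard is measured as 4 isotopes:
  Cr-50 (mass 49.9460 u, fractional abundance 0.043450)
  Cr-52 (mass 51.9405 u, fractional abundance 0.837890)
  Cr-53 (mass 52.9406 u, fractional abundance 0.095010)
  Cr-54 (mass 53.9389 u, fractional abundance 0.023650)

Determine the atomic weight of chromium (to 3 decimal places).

Average mass = Σ (abundance × isotope mass) = 0.043450 × 49.9460 + 0.837890 × 51.9405 + 0.095010 × 52.9406 + 0.023650 × 53.9389
= 2.17015 + 43.52043 + 5.02989 + 1.27565 = 51.99612 u

51.996 u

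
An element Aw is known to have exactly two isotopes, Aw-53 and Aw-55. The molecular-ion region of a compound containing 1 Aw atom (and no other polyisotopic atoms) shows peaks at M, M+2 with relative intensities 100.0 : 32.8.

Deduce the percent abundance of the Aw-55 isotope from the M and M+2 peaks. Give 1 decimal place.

24.7%

Write p for the Aw-53 fraction. I(M+2)/I(M) = [C(1,1)·p^0·(1−p)] / p^1 = 1·(1−p)/p = 32.8/100.0 = 0.3280
(1−p)/p = 0.3280/1 = 0.3280  ⇒  p = 1/(1 + 0.3280) = 0.7530
Aw-53: 75.3%, Aw-55: 24.7%.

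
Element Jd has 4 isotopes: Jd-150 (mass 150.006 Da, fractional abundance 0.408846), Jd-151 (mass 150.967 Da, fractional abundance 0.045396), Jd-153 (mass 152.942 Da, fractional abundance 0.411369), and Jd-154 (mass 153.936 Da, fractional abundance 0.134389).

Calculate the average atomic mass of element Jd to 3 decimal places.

151.786 Da

Weight each isotope mass by its fractional abundance: 0.408846 × 150.006 + 0.045396 × 150.967 + 0.411369 × 152.942 + 0.134389 × 153.936
= 61.3294 + 6.8533 + 62.9156 + 20.6873 = 151.7856 Da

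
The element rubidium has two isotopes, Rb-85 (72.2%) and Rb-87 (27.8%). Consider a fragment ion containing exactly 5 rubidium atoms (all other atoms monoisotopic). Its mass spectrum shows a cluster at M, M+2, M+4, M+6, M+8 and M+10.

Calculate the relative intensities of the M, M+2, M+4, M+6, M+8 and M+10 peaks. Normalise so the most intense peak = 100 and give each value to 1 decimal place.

The 5 Rb atoms are independent, so intensities follow the terms of (0.722 + 0.278)^5.
P(M) = 0.722^5 = 0.196194
P(M+2) = 5 × 0.722^4 × 0.278^1 = 0.377714
P(M+4) = 10 × 0.722^3 × 0.278^2 = 0.290872
P(M+6) = 10 × 0.722^2 × 0.278^3 = 0.111998
P(M+8) = 5 × 0.722^1 × 0.278^4 = 0.021562
P(M+10) = 0.278^5 = 0.001660
The M+2 peak is largest (0.377714); scaling to 100 gives 51.9 : 100.0 : 77.0 : 29.7 : 5.7 : 0.4.

51.9 : 100.0 : 77.0 : 29.7 : 5.7 : 0.4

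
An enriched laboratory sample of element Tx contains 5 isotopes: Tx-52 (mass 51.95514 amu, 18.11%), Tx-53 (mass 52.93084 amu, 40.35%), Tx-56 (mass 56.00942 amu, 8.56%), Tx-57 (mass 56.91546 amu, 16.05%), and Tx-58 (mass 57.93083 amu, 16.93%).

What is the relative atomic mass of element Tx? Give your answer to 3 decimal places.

54.504 amu

Weight each isotope mass by its fractional abundance: 0.1811 × 51.95514 + 0.4035 × 52.93084 + 0.0856 × 56.00942 + 0.1605 × 56.91546 + 0.1693 × 57.93083
= 9.409076 + 21.357594 + 4.794406 + 9.134931 + 9.807690 = 54.503697 amu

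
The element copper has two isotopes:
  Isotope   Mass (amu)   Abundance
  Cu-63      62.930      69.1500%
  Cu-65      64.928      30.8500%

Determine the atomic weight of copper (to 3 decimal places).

63.546 amu

Ar = Σ fᵢ·mᵢ = 0.691500 × 62.930 + 0.308500 × 64.928
= 43.5161 + 20.0303 = 63.5464 amu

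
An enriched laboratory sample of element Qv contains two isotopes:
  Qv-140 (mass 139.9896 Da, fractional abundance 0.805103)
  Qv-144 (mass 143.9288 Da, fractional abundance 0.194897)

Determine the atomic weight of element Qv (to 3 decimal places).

Ar = Σ fᵢ·mᵢ = 0.805103 × 139.9896 + 0.194897 × 143.9288
= 112.70605 + 28.05129 = 140.75734 Da

140.757 Da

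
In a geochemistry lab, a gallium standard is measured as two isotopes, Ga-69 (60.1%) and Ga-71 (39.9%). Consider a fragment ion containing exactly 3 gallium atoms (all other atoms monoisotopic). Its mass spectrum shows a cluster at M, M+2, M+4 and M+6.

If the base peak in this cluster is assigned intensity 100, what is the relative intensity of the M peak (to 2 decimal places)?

50.21

Binomial terms of (0.601 + 0.399)^3: M 0.2171, M+2 0.4324, M+4 0.2870, M+6 0.0635 → M+2 is the base peak.
P(M+2) = C(3,1) × 0.601^2 × 0.399^1 = 3 × 0.361201 × 0.3990 = 0.432358 (base)
P(M) = C(3,0) × 0.601^3 × 0.399^0 = 1 × 0.2170818 × 1.0000 = 0.217082
Relative intensity = 0.217082 / 0.432358 × 100 = 50.21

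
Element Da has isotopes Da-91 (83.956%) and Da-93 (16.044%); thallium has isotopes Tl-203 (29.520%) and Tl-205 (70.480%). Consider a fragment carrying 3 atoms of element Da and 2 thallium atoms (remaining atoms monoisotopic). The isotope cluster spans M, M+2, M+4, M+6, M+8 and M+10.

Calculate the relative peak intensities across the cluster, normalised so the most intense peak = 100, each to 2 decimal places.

Element Da pattern (n=3): 0.5917731 : 0.33926369 : 0.06483333 : 0.00412989
Thallium pattern (n=2): 0.08714304 : 0.41611392 : 0.49674304
Convolve the two distributions (both contribute in 2-u steps):
  M: 0.5917731×0.08714304 = 0.051569
  M+2: 0.5917731×0.41611392 + 0.33926369×0.08714304 = 0.275809
  M+4: 0.5917731×0.49674304 + 0.33926369×0.41611392 + 0.06483333×0.08714304 = 0.440781
  M+6: 0.33926369×0.49674304 + 0.06483333×0.41611392 + 0.00412989×0.08714304 = 0.195865
  M+8: 0.06483333×0.49674304 + 0.00412989×0.41611392 = 0.033924
  M+10: 0.00412989×0.49674304 = 0.002051
Scale to base peak (0.440781) = 100: 11.70 : 62.57 : 100.00 : 44.44 : 7.70 : 0.47

11.70 : 62.57 : 100.00 : 44.44 : 7.70 : 0.47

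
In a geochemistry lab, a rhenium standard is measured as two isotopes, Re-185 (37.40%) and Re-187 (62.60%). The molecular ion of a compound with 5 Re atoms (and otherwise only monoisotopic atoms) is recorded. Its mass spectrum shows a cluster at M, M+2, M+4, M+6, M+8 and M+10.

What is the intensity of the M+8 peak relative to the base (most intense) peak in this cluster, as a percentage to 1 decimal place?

Term probabilities: M 0.0073, M+2 0.0612, M+4 0.2050, M+6 0.3431, M+8 0.2872, M+10 0.0961. Base peak = M+6.
P(M+6) = C(5,3) × 0.3740^2 × 0.6260^3 = 10 × 0.139876 × 0.24531438 = 0.343136 (base)
P(M+8) = C(5,4) × 0.3740^1 × 0.6260^4 = 5 × 0.3740 × 0.1535668 = 0.287170
Relative intensity = 0.287170 / 0.343136 × 100 = 83.7

83.7%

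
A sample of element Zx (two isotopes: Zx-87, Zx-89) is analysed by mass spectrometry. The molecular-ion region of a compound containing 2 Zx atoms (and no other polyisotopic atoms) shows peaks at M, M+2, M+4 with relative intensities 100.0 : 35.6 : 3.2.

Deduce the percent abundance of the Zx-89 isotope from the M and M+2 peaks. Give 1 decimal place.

Write p for the Zx-87 fraction. I(M+2)/I(M) = [C(2,1)·p^1·(1−p)] / p^2 = 2·(1−p)/p = 35.6/100.0 = 0.3560
(1−p)/p = 0.3560/2 = 0.1780  ⇒  p = 1/(1 + 0.1780) = 0.8489
Zx-87: 84.9%, Zx-89: 15.1%.

15.1%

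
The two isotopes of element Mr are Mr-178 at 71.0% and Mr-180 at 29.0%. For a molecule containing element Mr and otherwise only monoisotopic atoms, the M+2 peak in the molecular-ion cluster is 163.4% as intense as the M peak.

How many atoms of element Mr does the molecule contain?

The M+2/M ratio from n Mr atoms is n · q/p = n · 0.290/0.710.
n = 1.634 × 0.710/0.290 = 4.00 ≈ 4

4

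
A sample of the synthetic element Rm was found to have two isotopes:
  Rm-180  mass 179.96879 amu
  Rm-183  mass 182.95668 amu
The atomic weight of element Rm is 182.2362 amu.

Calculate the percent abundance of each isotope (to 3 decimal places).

Rm-180: 24.113%, Rm-183: 75.887%

Let x be the fractional abundance of Rm-180; then Rm-183 has abundance 1 − x.
179.96879·x + 182.95668·(1 − x) = 182.2362
(179.96879 − 182.95668)·x = 182.2362 − 182.95668
x = -0.72048 / -2.98789 = 0.24113 → 24.113% Rm-180, 75.887% Rm-183.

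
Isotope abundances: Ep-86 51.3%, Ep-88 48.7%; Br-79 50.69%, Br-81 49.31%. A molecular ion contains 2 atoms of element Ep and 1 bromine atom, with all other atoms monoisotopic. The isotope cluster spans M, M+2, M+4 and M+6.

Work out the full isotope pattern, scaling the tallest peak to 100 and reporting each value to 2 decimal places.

34.83 : 100.00 : 95.71 : 30.53

Element Ep pattern (n=2): 0.263169 : 0.499662 : 0.237169
Bromine pattern (n=1): 0.5069 : 0.4931
Convolve the two distributions (both contribute in 2-u steps):
  M: 0.263169×0.5069 = 0.133400
  M+2: 0.263169×0.4931 + 0.499662×0.5069 = 0.383047
  M+4: 0.499662×0.4931 + 0.237169×0.5069 = 0.366604
  M+6: 0.237169×0.4931 = 0.116948
Scale to base peak (0.383047) = 100: 34.83 : 100.00 : 95.71 : 30.53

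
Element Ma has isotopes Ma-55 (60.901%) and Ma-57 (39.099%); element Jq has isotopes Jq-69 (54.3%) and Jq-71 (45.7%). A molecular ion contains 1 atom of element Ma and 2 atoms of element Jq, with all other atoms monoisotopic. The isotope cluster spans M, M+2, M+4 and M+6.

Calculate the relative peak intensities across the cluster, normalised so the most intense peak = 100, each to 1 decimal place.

43.0 : 100.0 : 76.9 : 19.6

Element Ma pattern (n=1): 0.60901 : 0.39099
Element Jq pattern (n=2): 0.294849 : 0.496302 : 0.208849
Convolve the two distributions (both contribute in 2-u steps):
  M: 0.60901×0.294849 = 0.179566
  M+2: 0.60901×0.496302 + 0.39099×0.294849 = 0.417536
  M+4: 0.60901×0.208849 + 0.39099×0.496302 = 0.321240
  M+6: 0.39099×0.208849 = 0.081658
Scale to base peak (0.417536) = 100: 43.0 : 100.0 : 76.9 : 19.6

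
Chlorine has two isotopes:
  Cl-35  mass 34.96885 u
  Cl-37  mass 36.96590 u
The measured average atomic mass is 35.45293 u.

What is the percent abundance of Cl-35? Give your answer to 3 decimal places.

Let x be the fractional abundance of Cl-35; then Cl-37 has abundance 1 − x.
34.96885·x + 36.96590·(1 − x) = 35.45293
(34.96885 − 36.96590)·x = 35.45293 − 36.96590
x = -1.51297 / -1.99705 = 0.75760 → 75.760% Cl-35, 24.240% Cl-37.

75.760%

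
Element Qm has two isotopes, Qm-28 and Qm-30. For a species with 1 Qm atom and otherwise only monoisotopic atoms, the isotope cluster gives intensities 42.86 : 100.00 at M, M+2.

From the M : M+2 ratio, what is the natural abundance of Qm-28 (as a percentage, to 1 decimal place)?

30.0%

Let p = fractional abundance of Qm-28. I(M+2)/I(M) = [C(1,1)·p^0·(1−p)] / p^1 = 1·(1−p)/p = 100.00/42.86 = 2.3332
(1−p)/p = 2.3332/1 = 2.3332  ⇒  p = 1/(1 + 2.3332) = 0.3000
Qm-28: 30.0%, Qm-30: 70.0%.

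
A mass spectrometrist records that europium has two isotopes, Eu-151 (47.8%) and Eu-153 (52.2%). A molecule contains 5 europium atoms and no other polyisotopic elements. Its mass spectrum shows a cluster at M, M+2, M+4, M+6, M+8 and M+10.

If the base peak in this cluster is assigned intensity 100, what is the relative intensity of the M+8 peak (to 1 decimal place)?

54.6

Binomial terms of (0.478 + 0.522)^5: M 0.0250, M+2 0.1363, M+4 0.2976, M+6 0.3250, M+8 0.1775, M+10 0.0388 → M+6 is the base peak.
P(M+6) = C(5,3) × 0.478^2 × 0.522^3 = 10 × 0.228484 × 0.14223665 = 0.324988 (base)
P(M+8) = C(5,4) × 0.478^1 × 0.522^4 = 5 × 0.4780 × 0.07424753 = 0.177452
Relative intensity = 0.177452 / 0.324988 × 100 = 54.6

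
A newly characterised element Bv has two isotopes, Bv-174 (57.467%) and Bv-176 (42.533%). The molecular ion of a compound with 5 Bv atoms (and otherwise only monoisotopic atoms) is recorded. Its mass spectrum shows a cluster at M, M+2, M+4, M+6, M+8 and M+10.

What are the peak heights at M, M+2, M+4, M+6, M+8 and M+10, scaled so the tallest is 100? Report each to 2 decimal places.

18.26 : 67.56 : 100.00 : 74.01 : 27.39 : 4.05

Expanding (0.57467 + 0.42533)^5:
P(M) = 0.57467^5 = 0.062675
P(M+2) = 5 × 0.57467^4 × 0.42533^1 = 0.231937
P(M+4) = 10 × 0.57467^3 × 0.42533^2 = 0.343327
P(M+6) = 10 × 0.57467^2 × 0.42533^3 = 0.254106
P(M+8) = 5 × 0.57467^1 × 0.42533^4 = 0.094036
P(M+10) = 0.42533^5 = 0.013920
The M+4 peak is largest (0.343327); scaling to 100 gives 18.26 : 67.56 : 100.00 : 74.01 : 27.39 : 4.05.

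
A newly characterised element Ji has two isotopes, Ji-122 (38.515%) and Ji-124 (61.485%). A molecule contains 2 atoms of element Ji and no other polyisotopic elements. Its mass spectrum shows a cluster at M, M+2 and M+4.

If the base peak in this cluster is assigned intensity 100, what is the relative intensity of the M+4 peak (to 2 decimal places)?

Binomial terms of (0.38515 + 0.61485)^2: M 0.1483, M+2 0.4736, M+4 0.3780 → M+2 is the base peak.
P(M+2) = C(2,1) × 0.38515^1 × 0.61485^1 = 2 × 0.38515 × 0.61485 = 0.473619 (base)
P(M+4) = C(2,2) × 0.38515^0 × 0.61485^2 = 1 × 1.0000 × 0.37804052 = 0.378041
Relative intensity = 0.378041 / 0.473619 × 100 = 79.82

79.82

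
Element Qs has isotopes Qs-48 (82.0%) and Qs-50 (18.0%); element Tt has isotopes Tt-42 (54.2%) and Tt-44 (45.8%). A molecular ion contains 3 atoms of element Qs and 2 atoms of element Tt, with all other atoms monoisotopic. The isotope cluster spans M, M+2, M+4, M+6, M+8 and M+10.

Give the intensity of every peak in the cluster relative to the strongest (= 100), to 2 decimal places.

42.58 : 100.00 : 83.95 : 30.87 : 5.16 : 0.32

Element Qs pattern (n=3): 0.551368 : 0.363096 : 0.079704 : 0.005832
Element Tt pattern (n=2): 0.293764 : 0.496472 : 0.209764
Convolve the two distributions (both contribute in 2-u steps):
  M: 0.551368×0.293764 = 0.161972
  M+2: 0.551368×0.496472 + 0.363096×0.293764 = 0.380403
  M+4: 0.551368×0.209764 + 0.363096×0.496472 + 0.079704×0.293764 = 0.319338
  M+6: 0.363096×0.209764 + 0.079704×0.496472 + 0.005832×0.293764 = 0.117449
  M+8: 0.079704×0.209764 + 0.005832×0.496472 = 0.019614
  M+10: 0.005832×0.209764 = 0.001223
Scale to base peak (0.380403) = 100: 42.58 : 100.00 : 83.95 : 30.87 : 5.16 : 0.32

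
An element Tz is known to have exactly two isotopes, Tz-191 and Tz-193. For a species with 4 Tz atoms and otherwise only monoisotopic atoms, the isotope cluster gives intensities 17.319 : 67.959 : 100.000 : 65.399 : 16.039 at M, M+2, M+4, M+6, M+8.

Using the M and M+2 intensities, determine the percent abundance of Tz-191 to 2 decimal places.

50.48%

Write p for the Tz-191 fraction. I(M+2)/I(M) = [C(4,1)·p^3·(1−p)] / p^4 = 4·(1−p)/p = 67.959/17.319 = 3.9240
(1−p)/p = 3.9240/4 = 0.9810  ⇒  p = 1/(1 + 0.9810) = 0.5048
Tz-191: 50.48%, Tz-193: 49.52%.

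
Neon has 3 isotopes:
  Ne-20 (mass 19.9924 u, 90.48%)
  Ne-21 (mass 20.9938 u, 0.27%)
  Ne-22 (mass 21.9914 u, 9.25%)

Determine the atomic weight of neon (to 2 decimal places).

The abundance-weighted mean is 0.9048 × 19.9924 + 0.0027 × 20.9938 + 0.0925 × 21.9914
= 18.08912 + 0.05668 + 2.03420 = 20.18000 u

20.18 u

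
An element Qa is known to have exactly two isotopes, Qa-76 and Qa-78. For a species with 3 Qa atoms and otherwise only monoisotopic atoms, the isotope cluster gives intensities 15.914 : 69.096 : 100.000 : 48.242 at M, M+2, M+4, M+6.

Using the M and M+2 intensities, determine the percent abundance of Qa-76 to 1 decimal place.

Let p = fractional abundance of Qa-76. I(M+2)/I(M) = [C(3,1)·p^2·(1−p)] / p^3 = 3·(1−p)/p = 69.096/15.914 = 4.3418
(1−p)/p = 4.3418/3 = 1.4473  ⇒  p = 1/(1 + 1.4473) = 0.4086
Qa-76: 40.9%, Qa-78: 59.1%.

40.9%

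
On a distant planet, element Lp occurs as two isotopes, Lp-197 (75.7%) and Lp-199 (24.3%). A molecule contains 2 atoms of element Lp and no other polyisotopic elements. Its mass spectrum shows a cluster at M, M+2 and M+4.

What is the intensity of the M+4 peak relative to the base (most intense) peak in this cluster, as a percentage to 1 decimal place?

10.3%

Term probabilities: M 0.5730, M+2 0.3679, M+4 0.0590. Base peak = M.
P(M) = C(2,0) × 0.757^2 × 0.243^0 = 1 × 0.573049 × 1.0000 = 0.573049 (base)
P(M+4) = C(2,2) × 0.757^0 × 0.243^2 = 1 × 1.0000 × 0.059049 = 0.059049
Relative intensity = 0.059049 / 0.573049 × 100 = 10.3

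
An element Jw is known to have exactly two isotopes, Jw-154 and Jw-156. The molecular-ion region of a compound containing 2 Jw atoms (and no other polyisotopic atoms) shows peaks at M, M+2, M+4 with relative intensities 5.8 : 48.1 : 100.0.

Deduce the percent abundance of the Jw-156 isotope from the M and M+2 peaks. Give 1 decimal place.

80.6%

If p is the fraction of Jw that is Jw-154, then I(M+2)/I(M) = [C(2,1)·p^1·(1−p)] / p^2 = 2·(1−p)/p = 48.1/5.8 = 8.2931
(1−p)/p = 8.2931/2 = 4.1466  ⇒  p = 1/(1 + 4.1466) = 0.1943
Jw-154: 19.4%, Jw-156: 80.6%.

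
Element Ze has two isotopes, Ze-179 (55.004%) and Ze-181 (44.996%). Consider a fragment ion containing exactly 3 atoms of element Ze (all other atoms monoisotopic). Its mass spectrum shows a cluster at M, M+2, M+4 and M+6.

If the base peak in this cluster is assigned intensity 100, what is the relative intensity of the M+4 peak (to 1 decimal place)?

(0.55004 + 0.44996)^3 gives M 0.1664, M+2 0.4084, M+4 0.3341, M+6 0.0911; the largest is M+2.
P(M+2) = C(3,1) × 0.55004^2 × 0.44996^1 = 3 × 0.302544 × 0.44996 = 0.408398 (base)
P(M+4) = C(3,2) × 0.55004^1 × 0.44996^2 = 3 × 0.55004 × 0.202464 = 0.334090
Relative intensity = 0.334090 / 0.408398 × 100 = 81.8

81.8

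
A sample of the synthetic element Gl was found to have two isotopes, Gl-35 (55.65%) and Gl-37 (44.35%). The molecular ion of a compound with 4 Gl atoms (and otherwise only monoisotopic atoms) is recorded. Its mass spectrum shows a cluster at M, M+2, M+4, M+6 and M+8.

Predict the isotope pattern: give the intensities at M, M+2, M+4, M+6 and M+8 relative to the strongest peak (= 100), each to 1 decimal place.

Expanding (0.5565 + 0.4435)^4:
P(M) = 0.5565^4 = 0.095909
P(M+2) = 4 × 0.5565^3 × 0.4435^1 = 0.305738
P(M+4) = 6 × 0.5565^2 × 0.4435^2 = 0.365484
P(M+6) = 4 × 0.5565^1 × 0.4435^3 = 0.194181
P(M+8) = 0.4435^4 = 0.038688
The M+4 peak is largest (0.365484); scaling to 100 gives 26.2 : 83.7 : 100.0 : 53.1 : 10.6.

26.2 : 83.7 : 100.0 : 53.1 : 10.6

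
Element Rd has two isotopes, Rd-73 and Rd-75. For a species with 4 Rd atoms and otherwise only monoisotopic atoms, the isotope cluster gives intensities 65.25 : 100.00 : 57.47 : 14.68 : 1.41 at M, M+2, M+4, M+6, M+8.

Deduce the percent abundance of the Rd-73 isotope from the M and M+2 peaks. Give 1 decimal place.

If p is the fraction of Rd that is Rd-73, then I(M+2)/I(M) = [C(4,1)·p^3·(1−p)] / p^4 = 4·(1−p)/p = 100.00/65.25 = 1.5326
(1−p)/p = 1.5326/4 = 0.3831  ⇒  p = 1/(1 + 0.3831) = 0.7230
Rd-73: 72.3%, Rd-75: 27.7%.

72.3%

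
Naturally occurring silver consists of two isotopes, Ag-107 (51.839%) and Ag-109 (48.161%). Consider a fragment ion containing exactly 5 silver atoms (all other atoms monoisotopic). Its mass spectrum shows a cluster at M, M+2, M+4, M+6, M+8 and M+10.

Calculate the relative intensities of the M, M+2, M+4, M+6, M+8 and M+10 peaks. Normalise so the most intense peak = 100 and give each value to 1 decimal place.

The 5 Ag atoms are independent, so intensities follow the terms of (0.51839 + 0.48161)^5.
P(M) = 0.51839^5 = 0.037435
P(M+2) = 5 × 0.51839^4 × 0.48161^1 = 0.173897
P(M+4) = 10 × 0.51839^3 × 0.48161^2 = 0.323118
P(M+6) = 10 × 0.51839^2 × 0.48161^3 = 0.300192
P(M+8) = 5 × 0.51839^1 × 0.48161^4 = 0.139447
P(M+10) = 0.48161^5 = 0.025911
The M+4 peak is largest (0.323118); scaling to 100 gives 11.6 : 53.8 : 100.0 : 92.9 : 43.2 : 8.0.

11.6 : 53.8 : 100.0 : 92.9 : 43.2 : 8.0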